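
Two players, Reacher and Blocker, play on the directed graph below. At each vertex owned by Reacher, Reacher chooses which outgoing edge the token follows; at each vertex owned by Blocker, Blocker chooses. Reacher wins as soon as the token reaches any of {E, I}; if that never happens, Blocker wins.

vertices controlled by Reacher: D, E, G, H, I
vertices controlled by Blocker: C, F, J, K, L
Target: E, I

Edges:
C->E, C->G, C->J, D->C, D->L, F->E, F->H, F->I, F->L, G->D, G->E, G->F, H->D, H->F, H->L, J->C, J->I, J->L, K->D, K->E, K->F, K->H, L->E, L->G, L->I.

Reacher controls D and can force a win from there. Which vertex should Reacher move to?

L

A0 = {E, I}
A1: add {G} — G (Reacher) has G→E.
A2: add {L} — L (Blocker): all of {E, G, I} already in.
A3: add {D, H} — D (Reacher) has D→L; H (Reacher) has H→L.
A4: add {F} — F (Blocker): all of {E, H, I, L} already in.
A5: add {K} — K (Blocker): all of {D, E, F, H} already in.
A6 = A5; e.g. C (Blocker) can still go to J. Fixed point.
From D, successor L is in the attractor (rank 2); the other successor C is not.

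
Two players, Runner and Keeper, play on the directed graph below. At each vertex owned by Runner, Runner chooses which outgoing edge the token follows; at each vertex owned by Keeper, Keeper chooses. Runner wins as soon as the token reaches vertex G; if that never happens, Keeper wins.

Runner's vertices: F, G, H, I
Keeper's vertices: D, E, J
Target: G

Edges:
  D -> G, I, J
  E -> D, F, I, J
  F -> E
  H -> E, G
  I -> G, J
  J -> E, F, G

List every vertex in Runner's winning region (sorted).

A0 = {G}
A1: add {H, I} — H (Runner) has H→G; I (Runner) has I→G.
A2 = A1; e.g. D (Keeper) can still go to J. Fixed point.
Runner's winning region = {G, H, I}.

G, H, I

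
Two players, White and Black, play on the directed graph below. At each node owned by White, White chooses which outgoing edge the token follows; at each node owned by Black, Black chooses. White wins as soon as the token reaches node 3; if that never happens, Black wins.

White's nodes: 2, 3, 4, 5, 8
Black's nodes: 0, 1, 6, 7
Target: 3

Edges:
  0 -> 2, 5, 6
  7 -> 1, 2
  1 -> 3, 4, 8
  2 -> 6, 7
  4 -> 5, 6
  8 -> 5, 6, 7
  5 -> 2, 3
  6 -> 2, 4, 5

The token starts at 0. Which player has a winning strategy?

A0 = {3}
A1: add {5} — 5 (White) has 5→3.
A2: add {4, 8} — 4 (White) has 4→5; 8 (White) has 8→5.
A3: add {1} — 1 (Black): all of {3, 4, 8} already in.
A4 = A3; e.g. 0 (Black) can still go to 2. Fixed point.
0 never enters the attractor, so Black can avoid the target forever.

Black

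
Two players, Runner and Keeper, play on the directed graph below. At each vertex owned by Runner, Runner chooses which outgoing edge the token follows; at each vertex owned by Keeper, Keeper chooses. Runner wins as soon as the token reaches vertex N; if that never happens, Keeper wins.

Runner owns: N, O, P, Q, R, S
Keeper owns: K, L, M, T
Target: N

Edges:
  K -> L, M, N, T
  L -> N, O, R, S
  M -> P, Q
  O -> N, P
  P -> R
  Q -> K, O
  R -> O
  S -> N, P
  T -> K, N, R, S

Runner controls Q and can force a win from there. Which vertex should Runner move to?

O

A0 = {N}
A1: add {O, S} — O (Runner) has O→N; S (Runner) has S→N.
A2: add {Q, R} — Q (Runner) has Q→O; R (Runner) has R→O.
A3: add {L, P} — L (Keeper): all of {N, O, R, S} already in; P (Runner) has P→R.
A4: add {M} — M (Keeper): all of {P, Q} already in.
A5 = A4; e.g. K (Keeper) can still go to T. Fixed point.
From Q, successor O is in the attractor (rank 1); the other successor K is not.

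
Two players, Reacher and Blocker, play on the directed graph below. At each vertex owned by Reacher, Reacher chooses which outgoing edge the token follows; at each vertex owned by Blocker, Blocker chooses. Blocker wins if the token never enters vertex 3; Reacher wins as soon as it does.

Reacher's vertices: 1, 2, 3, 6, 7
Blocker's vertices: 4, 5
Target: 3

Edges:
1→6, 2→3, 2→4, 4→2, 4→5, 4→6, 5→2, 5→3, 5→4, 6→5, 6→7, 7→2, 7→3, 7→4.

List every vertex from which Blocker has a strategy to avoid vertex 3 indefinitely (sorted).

4, 5

A0 = {3}
A1: add {2, 7} — 2 (Reacher) has 2→3; 7 (Reacher) has 7→3.
A2: add {6} — 6 (Reacher) has 6→7.
A3: add {1} — 1 (Reacher) has 1→6.
A4 = A3; e.g. 4 (Blocker) can still go to 5. Fixed point.
Reacher's attractor = {1, 2, 3, 6, 7}; Blocker avoids the target exactly from the complement.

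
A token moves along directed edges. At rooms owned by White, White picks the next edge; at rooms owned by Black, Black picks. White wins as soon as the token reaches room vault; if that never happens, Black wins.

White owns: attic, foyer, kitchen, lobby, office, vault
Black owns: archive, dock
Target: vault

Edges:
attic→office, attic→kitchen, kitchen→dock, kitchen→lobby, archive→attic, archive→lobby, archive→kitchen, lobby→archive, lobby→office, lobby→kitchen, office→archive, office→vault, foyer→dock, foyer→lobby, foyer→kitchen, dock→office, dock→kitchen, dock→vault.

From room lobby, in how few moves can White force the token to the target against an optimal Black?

A0 = {vault}
A1: add {office} — office (White) has office→vault.
A2: add {attic, lobby} — attic (White) has attic→office; lobby (White) has lobby→office.
lobby enters the attractor at level 2, so White can force the target in 2 moves from there.

2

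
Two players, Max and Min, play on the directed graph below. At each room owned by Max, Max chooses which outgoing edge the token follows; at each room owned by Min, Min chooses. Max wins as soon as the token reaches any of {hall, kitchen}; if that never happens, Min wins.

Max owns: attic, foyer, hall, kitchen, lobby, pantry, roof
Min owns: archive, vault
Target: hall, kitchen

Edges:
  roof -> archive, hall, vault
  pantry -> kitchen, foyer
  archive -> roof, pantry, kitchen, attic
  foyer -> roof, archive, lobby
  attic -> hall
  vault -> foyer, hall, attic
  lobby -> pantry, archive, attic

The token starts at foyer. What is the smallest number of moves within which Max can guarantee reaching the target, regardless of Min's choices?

2

A0 = {hall, kitchen}
A1: add {attic, pantry, roof} — roof (Max) has roof→hall; pantry (Max) has pantry→kitchen; attic (Max) has attic→hall.
A2: add {archive, foyer, lobby} — archive (Min): all of {roof, pantry, kitchen, attic} already in; foyer (Max) has foyer→roof; lobby (Max) has lobby→pantry.
foyer enters the attractor at level 2, so Max can force the target in 2 moves from there.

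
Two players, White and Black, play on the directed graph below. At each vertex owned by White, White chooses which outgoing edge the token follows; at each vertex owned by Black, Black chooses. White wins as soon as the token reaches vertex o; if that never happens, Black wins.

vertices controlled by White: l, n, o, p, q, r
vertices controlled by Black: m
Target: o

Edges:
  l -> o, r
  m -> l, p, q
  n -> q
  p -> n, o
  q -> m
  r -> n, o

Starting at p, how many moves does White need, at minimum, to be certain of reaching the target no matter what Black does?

A0 = {o}
A1: add {l, p, r} — l (White) has l→o; p (White) has p→o; r (White) has r→o.
A2 = A1; e.g. m (Black) can still go to q. Fixed point.
p enters the attractor at level 1, so White can force the target in 1 move from there.

1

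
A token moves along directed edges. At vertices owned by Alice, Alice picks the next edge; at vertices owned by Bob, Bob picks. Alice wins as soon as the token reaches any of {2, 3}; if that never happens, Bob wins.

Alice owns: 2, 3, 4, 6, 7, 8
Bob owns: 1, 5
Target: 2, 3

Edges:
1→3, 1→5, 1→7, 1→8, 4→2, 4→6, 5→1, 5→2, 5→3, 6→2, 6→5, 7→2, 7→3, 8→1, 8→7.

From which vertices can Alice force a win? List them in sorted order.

2, 3, 4, 6, 7, 8

A0 = {2, 3}
A1: add {4, 6, 7} — 4 (Alice) has 4→2; 6 (Alice) has 6→2; 7 (Alice) has 7→2.
A2: add {8} — 8 (Alice) has 8→7.
A3 = A2; e.g. 1 (Bob) can still go to 5. Fixed point.
Alice's winning region = {2, 3, 4, 6, 7, 8}.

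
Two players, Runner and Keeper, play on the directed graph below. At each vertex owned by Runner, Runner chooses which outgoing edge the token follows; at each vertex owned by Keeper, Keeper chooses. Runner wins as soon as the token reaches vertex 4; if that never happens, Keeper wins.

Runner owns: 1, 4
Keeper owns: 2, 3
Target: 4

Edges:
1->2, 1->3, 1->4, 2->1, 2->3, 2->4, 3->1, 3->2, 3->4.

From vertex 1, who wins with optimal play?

Runner

A0 = {4}
A1: add {1} — 1 (Runner) has 1→4.
A2 = A1; e.g. 2 (Keeper) can still go to 3. Fixed point.
1 ∈ A1, so Runner can force the target.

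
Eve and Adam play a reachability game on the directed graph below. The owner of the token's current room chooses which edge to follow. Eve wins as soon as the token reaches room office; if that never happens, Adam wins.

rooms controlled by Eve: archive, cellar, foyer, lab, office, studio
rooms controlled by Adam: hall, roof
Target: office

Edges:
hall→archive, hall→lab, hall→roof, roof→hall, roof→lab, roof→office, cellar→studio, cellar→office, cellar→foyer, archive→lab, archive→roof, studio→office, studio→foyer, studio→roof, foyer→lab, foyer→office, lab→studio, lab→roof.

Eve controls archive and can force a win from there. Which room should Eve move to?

lab

A0 = {office}
A1: add {cellar, foyer, studio} — studio (Eve) has studio→office; cellar (Eve) has cellar→office; foyer (Eve) has foyer→office.
A2: add {lab} — lab (Eve) has lab→studio.
A3: add {archive} — archive (Eve) has archive→lab.
A4 = A3; e.g. hall (Adam) can still go to roof. Fixed point.
From archive, successor lab is in the attractor (rank 2); the other successor roof is not.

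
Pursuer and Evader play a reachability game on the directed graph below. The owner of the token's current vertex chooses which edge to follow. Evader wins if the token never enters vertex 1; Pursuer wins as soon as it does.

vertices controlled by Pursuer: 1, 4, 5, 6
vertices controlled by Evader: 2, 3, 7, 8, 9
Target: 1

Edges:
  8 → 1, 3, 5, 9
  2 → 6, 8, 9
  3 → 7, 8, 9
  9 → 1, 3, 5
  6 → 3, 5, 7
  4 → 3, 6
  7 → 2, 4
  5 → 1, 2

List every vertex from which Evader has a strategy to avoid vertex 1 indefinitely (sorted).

2, 3, 7, 8, 9

A0 = {1}
A1: add {5} — 5 (Pursuer) has 5→1.
A2: add {6} — 6 (Pursuer) has 6→5.
A3: add {4} — 4 (Pursuer) has 4→6.
A4 = A3; e.g. 2 (Evader) can still go to 8. Fixed point.
Pursuer's attractor = {1, 4, 5, 6}; Evader avoids the target exactly from the complement.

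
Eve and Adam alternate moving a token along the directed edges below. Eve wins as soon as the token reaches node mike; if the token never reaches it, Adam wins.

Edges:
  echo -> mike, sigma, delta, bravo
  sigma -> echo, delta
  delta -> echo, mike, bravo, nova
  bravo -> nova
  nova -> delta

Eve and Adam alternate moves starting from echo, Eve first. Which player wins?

Eve

Track states (vertex, player-to-move).
A0 = {(mike,Eve), (mike,Adam)}
A1: add {(echo,Eve), (delta,Eve)}.
(echo,Eve) ∈ A1 ⇒ Eve forces the target.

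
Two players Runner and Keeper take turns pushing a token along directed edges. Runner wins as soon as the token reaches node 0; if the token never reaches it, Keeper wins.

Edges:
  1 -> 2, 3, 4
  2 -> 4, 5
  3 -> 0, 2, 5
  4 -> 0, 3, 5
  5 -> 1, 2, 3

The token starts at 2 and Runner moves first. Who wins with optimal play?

Keeper

Track states (vertex, player-to-move).
A0 = {(0,Runner), (0,Keeper)}
A1: add {(3,Runner), (4,Runner)}.
A2 = A1; e.g. (1,Runner) stays out. (2,Runner) never enters ⇒ Keeper avoids the target.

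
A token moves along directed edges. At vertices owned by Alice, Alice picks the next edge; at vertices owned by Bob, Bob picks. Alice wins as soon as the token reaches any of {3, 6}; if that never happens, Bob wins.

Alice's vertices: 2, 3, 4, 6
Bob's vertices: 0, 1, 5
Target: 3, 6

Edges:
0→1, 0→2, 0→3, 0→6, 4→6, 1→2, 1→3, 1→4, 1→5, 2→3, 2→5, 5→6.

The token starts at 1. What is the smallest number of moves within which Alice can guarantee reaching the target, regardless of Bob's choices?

A0 = {3, 6}
A1: add {2, 4, 5} — 2 (Alice) has 2→3; 4 (Alice) has 4→6; 5 (Bob): all of {6} already in.
A2: add {1} — 1 (Bob): all of {2, 3, 4, 5} already in.
1 enters the attractor at level 2, so Alice can force the target in 2 moves from there.

2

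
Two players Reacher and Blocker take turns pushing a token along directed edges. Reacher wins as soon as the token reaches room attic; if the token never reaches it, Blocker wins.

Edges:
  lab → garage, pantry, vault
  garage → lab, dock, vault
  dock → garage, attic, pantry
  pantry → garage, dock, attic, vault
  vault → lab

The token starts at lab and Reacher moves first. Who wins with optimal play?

Track states (vertex, player-to-move).
A0 = {(attic,Reacher), (attic,Blocker)}
A1: add {(dock,Reacher), (pantry,Reacher)}.
A2 = A1; e.g. (lab,Reacher) stays out. (lab,Reacher) never enters ⇒ Blocker avoids the target.

Blocker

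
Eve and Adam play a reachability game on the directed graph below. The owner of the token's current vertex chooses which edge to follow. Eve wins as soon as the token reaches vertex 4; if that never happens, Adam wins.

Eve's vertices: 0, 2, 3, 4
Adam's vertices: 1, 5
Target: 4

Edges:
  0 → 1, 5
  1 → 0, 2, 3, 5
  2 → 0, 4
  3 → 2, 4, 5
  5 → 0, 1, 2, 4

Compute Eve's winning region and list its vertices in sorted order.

2, 3, 4

A0 = {4}
A1: add {2, 3} — 2 (Eve) has 2→4; 3 (Eve) has 3→4.
A2 = A1; e.g. 0 (Eve) has no edge into A1. Fixed point.
Eve's winning region = {2, 3, 4}.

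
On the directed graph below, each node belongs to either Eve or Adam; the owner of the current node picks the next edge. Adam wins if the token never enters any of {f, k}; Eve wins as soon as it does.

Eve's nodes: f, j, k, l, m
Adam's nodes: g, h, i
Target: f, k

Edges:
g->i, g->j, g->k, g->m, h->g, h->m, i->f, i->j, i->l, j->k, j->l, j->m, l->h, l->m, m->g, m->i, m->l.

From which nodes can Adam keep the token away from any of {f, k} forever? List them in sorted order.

A0 = {f, k}
A1: add {j} — j (Eve) has j→k.
A2 = A1; e.g. g (Adam) can still go to i. Fixed point.
Eve's attractor = {f, j, k}; Adam avoids the target exactly from the complement.

g, h, i, l, m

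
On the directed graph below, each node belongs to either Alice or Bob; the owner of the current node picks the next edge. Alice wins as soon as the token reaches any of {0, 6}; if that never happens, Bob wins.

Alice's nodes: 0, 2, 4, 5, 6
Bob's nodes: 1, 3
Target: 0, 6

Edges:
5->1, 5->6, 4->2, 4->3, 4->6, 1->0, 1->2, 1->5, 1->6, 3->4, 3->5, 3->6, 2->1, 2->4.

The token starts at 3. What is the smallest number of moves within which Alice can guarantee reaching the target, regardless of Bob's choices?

A0 = {0, 6}
A1: add {4, 5} — 4 (Alice) has 4→6; 5 (Alice) has 5→6.
A2: add {2, 3} — 2 (Alice) has 2→4; 3 (Bob): all of {4, 5, 6} already in.
3 enters the attractor at level 2, so Alice can force the target in 2 moves from there.

2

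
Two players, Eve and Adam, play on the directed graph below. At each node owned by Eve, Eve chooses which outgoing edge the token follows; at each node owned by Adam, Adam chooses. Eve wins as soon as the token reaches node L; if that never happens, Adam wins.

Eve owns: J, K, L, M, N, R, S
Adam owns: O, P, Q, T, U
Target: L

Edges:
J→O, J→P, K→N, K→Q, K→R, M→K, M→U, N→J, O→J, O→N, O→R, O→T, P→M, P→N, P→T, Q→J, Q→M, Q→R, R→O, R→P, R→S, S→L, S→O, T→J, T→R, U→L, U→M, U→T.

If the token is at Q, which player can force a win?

A0 = {L}
A1: add {S} — S (Eve) has S→L.
A2: add {R} — R (Eve) has R→S.
A3: add {K} — K (Eve) has K→R.
A4: add {M} — M (Eve) has M→K.
A5 = A4; e.g. J (Eve) has no edge into A4. Fixed point.
Q never enters the attractor, so Adam can avoid the target forever.

Adam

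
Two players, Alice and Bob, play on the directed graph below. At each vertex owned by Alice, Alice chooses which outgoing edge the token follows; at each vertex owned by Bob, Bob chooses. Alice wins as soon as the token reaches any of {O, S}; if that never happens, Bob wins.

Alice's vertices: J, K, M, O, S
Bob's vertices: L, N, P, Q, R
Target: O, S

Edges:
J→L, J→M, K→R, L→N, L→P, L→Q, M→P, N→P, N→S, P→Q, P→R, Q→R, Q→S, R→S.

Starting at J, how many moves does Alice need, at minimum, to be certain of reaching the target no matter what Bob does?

A0 = {O, S}
A1: add {R} — R (Bob): all of {S} already in.
A2: add {K, Q} — K (Alice) has K→R; Q (Bob): all of {R, S} already in.
A3: add {P} — P (Bob): all of {Q, R} already in.
A4: add {M, N} — M (Alice) has M→P; N (Bob): all of {P, S} already in.
A5: add {J, L} — J (Alice) has J→M; L (Bob): all of {N, P, Q} already in.
A5 = all vertices. Fixed point.
J enters the attractor at level 5, so Alice can force the target in 5 moves from there.

5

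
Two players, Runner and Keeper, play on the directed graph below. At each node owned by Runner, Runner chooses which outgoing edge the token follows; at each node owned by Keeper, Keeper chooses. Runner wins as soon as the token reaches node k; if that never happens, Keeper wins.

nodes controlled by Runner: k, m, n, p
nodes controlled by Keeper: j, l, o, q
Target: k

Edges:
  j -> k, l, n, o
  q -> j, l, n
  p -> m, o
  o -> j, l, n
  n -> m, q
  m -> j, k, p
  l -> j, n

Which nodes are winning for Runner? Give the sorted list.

A0 = {k}
A1: add {m} — m (Runner) has m→k.
A2: add {n, p} — n (Runner) has n→m; p (Runner) has p→m.
A3 = A2; e.g. j (Keeper) can still go to l. Fixed point.
Runner's winning region = {k, m, n, p}.

k, m, n, p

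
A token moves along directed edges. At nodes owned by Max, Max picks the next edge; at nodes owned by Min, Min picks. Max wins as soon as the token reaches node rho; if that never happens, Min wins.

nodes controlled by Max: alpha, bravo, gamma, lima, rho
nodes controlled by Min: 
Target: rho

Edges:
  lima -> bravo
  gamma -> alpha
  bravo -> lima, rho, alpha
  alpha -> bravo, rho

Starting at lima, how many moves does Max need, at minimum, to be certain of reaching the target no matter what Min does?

A0 = {rho}
A1: add {alpha, bravo} — bravo (Max) has bravo→rho; alpha (Max) has alpha→rho.
A2: add {gamma, lima} — gamma (Max) has gamma→alpha; lima (Max) has lima→bravo.
A2 = all vertices. Fixed point.
lima enters the attractor at level 2, so Max can force the target in 2 moves from there.

2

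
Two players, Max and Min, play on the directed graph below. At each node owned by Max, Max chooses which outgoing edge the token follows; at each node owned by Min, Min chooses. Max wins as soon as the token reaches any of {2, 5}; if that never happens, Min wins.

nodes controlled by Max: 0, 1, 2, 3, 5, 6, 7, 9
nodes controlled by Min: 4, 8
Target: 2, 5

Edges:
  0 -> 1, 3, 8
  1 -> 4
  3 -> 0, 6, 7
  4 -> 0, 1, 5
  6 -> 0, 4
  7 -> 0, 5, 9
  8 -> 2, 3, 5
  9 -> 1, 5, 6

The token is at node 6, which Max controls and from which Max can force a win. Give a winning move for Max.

0

A0 = {2, 5}
A1: add {7, 9} — 7 (Max) has 7→5; 9 (Max) has 9→5.
A2: add {3} — 3 (Max) has 3→7.
A3: add {0, 8} — 0 (Max) has 0→3; 8 (Min): all of {2, 3, 5} already in.
A4: add {6} — 6 (Max) has 6→0.
A5 = A4; e.g. 1 (Max) has no edge into A4. Fixed point.
From 6, successor 0 is in the attractor (rank 3); the other successor 4 is not.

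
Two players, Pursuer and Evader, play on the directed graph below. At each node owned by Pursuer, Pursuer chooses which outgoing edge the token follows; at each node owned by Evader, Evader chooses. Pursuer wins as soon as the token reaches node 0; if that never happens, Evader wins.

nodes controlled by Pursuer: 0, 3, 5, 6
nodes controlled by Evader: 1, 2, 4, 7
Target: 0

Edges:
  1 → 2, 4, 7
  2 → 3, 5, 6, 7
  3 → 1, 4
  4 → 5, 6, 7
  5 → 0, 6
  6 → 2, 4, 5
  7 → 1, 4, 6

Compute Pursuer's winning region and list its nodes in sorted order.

0, 5, 6

A0 = {0}
A1: add {5} — 5 (Pursuer) has 5→0.
A2: add {6} — 6 (Pursuer) has 6→5.
A3 = A2; e.g. 1 (Evader) can still go to 2. Fixed point.
Pursuer's winning region = {0, 5, 6}.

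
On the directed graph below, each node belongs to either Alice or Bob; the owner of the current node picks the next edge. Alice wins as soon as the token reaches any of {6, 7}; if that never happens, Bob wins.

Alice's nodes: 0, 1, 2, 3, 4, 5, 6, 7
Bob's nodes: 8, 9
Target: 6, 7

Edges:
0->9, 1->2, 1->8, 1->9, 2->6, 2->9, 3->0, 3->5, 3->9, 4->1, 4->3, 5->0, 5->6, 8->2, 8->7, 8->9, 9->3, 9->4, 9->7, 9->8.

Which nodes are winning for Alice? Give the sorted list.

A0 = {6, 7}
A1: add {2, 5} — 2 (Alice) has 2→6; 5 (Alice) has 5→6.
A2: add {1, 3} — 1 (Alice) has 1→2; 3 (Alice) has 3→5.
A3: add {4} — 4 (Alice) has 4→1.
A4 = A3; e.g. 0 (Alice) has no edge into A3. Fixed point.
Alice's winning region = {1, 2, 3, 4, 5, 6, 7}.

1, 2, 3, 4, 5, 6, 7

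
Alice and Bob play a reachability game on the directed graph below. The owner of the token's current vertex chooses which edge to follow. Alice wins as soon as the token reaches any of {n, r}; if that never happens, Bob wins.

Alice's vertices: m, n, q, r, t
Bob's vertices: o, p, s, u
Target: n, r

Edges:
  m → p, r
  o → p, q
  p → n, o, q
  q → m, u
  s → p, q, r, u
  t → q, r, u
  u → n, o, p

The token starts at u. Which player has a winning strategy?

A0 = {n, r}
A1: add {m, t} — m (Alice) has m→r; t (Alice) has t→r.
A2: add {q} — q (Alice) has q→m.
A3 = A2; e.g. o (Bob) can still go to p. Fixed point.
u never enters the attractor, so Bob can avoid the target forever.

Bob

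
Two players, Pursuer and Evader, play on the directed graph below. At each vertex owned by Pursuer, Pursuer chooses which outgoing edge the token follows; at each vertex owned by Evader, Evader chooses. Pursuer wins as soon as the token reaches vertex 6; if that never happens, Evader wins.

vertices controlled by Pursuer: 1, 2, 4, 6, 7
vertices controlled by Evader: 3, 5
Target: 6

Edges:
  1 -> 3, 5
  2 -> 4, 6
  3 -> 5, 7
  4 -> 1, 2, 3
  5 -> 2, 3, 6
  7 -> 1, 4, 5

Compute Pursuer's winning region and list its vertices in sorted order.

2, 4, 6, 7

A0 = {6}
A1: add {2} — 2 (Pursuer) has 2→6.
A2: add {4} — 4 (Pursuer) has 4→2.
A3: add {7} — 7 (Pursuer) has 7→4.
A4 = A3; e.g. 1 (Pursuer) has no edge into A3. Fixed point.
Pursuer's winning region = {2, 4, 6, 7}.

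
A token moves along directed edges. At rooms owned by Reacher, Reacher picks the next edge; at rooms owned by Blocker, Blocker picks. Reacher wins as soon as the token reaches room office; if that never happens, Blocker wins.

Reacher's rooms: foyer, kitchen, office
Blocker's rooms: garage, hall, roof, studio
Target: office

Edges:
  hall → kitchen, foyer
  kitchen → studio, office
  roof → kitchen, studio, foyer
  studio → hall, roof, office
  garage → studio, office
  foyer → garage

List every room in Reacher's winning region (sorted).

A0 = {office}
A1: add {kitchen} — kitchen (Reacher) has kitchen→office.
A2 = A1; e.g. hall (Blocker) can still go to foyer. Fixed point.
Reacher's winning region = {kitchen, office}.

kitchen, office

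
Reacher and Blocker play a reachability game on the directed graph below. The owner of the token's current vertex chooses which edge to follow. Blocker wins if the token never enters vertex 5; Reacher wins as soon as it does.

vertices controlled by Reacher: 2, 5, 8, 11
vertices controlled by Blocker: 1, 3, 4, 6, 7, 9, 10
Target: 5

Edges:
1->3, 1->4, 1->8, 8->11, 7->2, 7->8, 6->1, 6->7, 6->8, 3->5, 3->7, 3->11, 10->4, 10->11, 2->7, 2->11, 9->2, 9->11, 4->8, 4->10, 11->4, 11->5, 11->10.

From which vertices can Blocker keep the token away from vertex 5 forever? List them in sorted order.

A0 = {5}
A1: add {11} — 11 (Reacher) has 11→5.
A2: add {2, 8} — 2 (Reacher) has 2→11; 8 (Reacher) has 8→11.
A3: add {7, 9} — 7 (Blocker): all of {2, 8} already in; 9 (Blocker): all of {2, 11} already in.
A4: add {3} — 3 (Blocker): all of {5, 7, 11} already in.
A5 = A4; e.g. 1 (Blocker) can still go to 4. Fixed point.
Reacher's attractor = {2, 3, 5, 7, 8, 9, 11}; Blocker avoids the target exactly from the complement.

1, 4, 6, 10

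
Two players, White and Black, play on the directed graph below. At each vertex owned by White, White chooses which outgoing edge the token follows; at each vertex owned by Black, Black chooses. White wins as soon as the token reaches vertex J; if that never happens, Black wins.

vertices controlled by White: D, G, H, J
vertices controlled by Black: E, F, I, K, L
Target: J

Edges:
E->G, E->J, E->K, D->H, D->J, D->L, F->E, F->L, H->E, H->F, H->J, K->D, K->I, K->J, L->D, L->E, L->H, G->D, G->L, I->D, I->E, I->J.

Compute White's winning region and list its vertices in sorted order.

A0 = {J}
A1: add {D, H} — D (White) has D→J; H (White) has H→J.
A2: add {G} — G (White) has G→D.
A3 = A2; e.g. E (Black) can still go to K. Fixed point.
White's winning region = {D, G, H, J}.

D, G, H, J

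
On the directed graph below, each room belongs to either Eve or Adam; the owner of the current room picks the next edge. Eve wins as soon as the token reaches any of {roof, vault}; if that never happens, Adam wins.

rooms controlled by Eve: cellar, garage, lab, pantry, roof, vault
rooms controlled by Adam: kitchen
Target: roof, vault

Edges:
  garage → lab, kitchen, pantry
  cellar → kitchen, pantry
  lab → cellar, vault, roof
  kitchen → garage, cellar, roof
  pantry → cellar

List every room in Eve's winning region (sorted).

garage, lab, roof, vault

A0 = {roof, vault}
A1: add {lab} — lab (Eve) has lab→vault.
A2: add {garage} — garage (Eve) has garage→lab.
A3 = A2; e.g. cellar (Eve) has no edge into A2. Fixed point.
Eve's winning region = {garage, lab, roof, vault}.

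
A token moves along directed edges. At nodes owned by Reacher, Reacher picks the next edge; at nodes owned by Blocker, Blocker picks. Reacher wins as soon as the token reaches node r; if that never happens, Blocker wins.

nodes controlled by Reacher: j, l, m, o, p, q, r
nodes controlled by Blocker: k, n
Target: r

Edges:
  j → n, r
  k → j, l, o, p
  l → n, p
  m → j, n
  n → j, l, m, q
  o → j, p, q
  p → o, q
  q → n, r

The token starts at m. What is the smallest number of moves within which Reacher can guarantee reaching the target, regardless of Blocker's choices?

2

A0 = {r}
A1: add {j, q} — j (Reacher) has j→r; q (Reacher) has q→r.
A2: add {m, o, p} — m (Reacher) has m→j; o (Reacher) has o→j; p (Reacher) has p→q.
m enters the attractor at level 2, so Reacher can force the target in 2 moves from there.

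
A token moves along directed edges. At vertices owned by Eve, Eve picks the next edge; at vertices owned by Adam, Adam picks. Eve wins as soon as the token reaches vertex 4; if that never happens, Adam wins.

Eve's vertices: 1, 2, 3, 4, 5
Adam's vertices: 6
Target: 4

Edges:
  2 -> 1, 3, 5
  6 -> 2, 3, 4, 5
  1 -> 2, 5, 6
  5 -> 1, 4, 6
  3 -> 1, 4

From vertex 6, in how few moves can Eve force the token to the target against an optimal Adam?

3

A0 = {4}
A1: add {3, 5} — 3 (Eve) has 3→4; 5 (Eve) has 5→4.
A2: add {1, 2} — 1 (Eve) has 1→5; 2 (Eve) has 2→3.
A3: add {6} — 6 (Adam): all of {2, 3, 4, 5} already in.
A3 = all vertices. Fixed point.
6 enters the attractor at level 3, so Eve can force the target in 3 moves from there.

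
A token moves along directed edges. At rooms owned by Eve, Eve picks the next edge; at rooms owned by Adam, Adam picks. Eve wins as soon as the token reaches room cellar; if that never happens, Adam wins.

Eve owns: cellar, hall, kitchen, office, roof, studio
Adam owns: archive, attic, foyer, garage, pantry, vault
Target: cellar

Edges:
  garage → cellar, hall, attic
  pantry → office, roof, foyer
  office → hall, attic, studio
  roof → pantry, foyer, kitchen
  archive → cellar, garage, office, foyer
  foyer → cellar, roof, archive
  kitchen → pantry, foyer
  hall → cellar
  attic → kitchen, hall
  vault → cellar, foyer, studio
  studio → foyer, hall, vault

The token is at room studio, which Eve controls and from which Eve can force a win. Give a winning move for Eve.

hall

A0 = {cellar}
A1: add {hall} — hall (Eve) has hall→cellar.
A2: add {office, studio} — office (Eve) has office→hall; studio (Eve) has studio→hall.
A3 = A2; e.g. garage (Adam) can still go to attic. Fixed point.
From studio, successor hall is in the attractor (rank 1); the other successors foyer, vault are not.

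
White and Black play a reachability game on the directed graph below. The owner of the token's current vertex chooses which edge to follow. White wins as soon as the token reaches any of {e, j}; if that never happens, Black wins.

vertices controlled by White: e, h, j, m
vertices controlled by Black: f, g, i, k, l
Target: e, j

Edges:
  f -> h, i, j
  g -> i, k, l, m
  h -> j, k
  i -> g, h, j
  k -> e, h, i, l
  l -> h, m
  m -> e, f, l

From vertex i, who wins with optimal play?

Black

A0 = {e, j}
A1: add {h, m} — h (White) has h→j; m (White) has m→e.
A2: add {l} — l (Black): all of {h, m} already in.
A3 = A2; e.g. f (Black) can still go to i. Fixed point.
i never enters the attractor, so Black can avoid the target forever.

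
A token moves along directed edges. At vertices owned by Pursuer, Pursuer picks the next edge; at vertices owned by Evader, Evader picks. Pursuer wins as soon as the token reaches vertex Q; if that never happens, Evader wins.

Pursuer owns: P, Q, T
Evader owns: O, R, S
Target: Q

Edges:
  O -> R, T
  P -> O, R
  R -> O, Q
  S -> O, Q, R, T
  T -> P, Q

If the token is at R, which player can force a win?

A0 = {Q}
A1: add {T} — T (Pursuer) has T→Q.
A2 = A1; e.g. O (Evader) can still go to R. Fixed point.
R never enters the attractor, so Evader can avoid the target forever.

Evader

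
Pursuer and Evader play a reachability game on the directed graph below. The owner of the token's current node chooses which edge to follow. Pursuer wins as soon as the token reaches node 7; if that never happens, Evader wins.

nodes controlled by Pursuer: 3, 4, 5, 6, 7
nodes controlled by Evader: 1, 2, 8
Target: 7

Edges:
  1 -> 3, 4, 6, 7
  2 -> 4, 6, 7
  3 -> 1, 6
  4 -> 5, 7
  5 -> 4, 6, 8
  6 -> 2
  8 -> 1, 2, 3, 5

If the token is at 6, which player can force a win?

Evader

A0 = {7}
A1: add {4} — 4 (Pursuer) has 4→7.
A2: add {5} — 5 (Pursuer) has 5→4.
A3 = A2; e.g. 1 (Evader) can still go to 3. Fixed point.
6 never enters the attractor, so Evader can avoid the target forever.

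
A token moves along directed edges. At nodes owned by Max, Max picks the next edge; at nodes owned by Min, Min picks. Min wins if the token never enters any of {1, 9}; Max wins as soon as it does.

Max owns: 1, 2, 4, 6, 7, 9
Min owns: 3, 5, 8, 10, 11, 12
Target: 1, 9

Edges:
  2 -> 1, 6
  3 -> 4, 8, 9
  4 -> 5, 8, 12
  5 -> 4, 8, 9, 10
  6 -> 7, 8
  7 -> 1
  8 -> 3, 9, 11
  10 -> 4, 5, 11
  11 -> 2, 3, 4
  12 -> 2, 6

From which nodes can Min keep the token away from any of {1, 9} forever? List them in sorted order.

3, 5, 8, 10, 11

A0 = {1, 9}
A1: add {2, 7} — 2 (Max) has 2→1; 7 (Max) has 7→1.
A2: add {6} — 6 (Max) has 6→7.
A3: add {12} — 12 (Min): all of {2, 6} already in.
A4: add {4} — 4 (Max) has 4→12.
A5 = A4; e.g. 3 (Min) can still go to 8. Fixed point.
Max's attractor = {1, 2, 4, 6, 7, 9, 12}; Min avoids the target exactly from the complement.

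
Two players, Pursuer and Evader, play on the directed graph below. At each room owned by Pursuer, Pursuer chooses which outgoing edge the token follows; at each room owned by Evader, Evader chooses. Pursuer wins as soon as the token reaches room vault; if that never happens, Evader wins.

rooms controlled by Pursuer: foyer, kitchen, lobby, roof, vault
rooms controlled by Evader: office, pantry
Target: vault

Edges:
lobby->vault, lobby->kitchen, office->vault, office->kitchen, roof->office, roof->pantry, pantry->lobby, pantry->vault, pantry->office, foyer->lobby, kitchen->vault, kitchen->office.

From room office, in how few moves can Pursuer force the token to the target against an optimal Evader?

A0 = {vault}
A1: add {kitchen, lobby} — lobby (Pursuer) has lobby→vault; kitchen (Pursuer) has kitchen→vault.
A2: add {foyer, office} — office (Evader): all of {vault, kitchen} already in; foyer (Pursuer) has foyer→lobby.
office enters the attractor at level 2, so Pursuer can force the target in 2 moves from there.

2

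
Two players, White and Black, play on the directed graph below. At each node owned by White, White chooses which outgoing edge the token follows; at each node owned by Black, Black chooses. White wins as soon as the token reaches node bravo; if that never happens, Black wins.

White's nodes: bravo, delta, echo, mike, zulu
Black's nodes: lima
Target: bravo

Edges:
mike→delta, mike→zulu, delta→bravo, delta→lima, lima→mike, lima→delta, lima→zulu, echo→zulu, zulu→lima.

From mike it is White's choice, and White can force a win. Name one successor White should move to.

A0 = {bravo}
A1: add {delta} — delta (White) has delta→bravo.
A2: add {mike} — mike (White) has mike→delta.
A3 = A2; e.g. lima (Black) can still go to zulu. Fixed point.
From mike, successor delta is in the attractor (rank 1); the other successor zulu is not.

delta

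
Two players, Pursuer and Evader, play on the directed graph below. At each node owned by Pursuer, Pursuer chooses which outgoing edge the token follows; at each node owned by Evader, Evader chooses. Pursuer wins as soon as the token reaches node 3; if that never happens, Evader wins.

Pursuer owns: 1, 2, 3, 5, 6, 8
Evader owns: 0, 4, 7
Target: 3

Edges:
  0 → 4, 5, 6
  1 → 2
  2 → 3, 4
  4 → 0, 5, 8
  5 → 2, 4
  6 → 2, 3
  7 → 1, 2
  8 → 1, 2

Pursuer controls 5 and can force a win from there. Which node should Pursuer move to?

A0 = {3}
A1: add {2, 6} — 2 (Pursuer) has 2→3; 6 (Pursuer) has 6→3.
A2: add {1, 5, 8} — 1 (Pursuer) has 1→2; 5 (Pursuer) has 5→2; 8 (Pursuer) has 8→2.
A3: add {7} — 7 (Evader): all of {1, 2} already in.
A4 = A3; e.g. 0 (Evader) can still go to 4. Fixed point.
From 5, successor 2 is in the attractor (rank 1); the other successor 4 is not.

2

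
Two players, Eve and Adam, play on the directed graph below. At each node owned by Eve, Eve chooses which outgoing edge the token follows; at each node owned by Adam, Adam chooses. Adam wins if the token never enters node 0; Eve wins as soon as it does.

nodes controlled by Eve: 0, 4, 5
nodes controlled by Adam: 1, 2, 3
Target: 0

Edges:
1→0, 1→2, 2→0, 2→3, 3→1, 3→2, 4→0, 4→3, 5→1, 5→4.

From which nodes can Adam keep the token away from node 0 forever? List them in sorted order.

1, 2, 3

A0 = {0}
A1: add {4} — 4 (Eve) has 4→0.
A2: add {5} — 5 (Eve) has 5→4.
A3 = A2; e.g. 1 (Adam) can still go to 2. Fixed point.
Eve's attractor = {0, 4, 5}; Adam avoids the target exactly from the complement.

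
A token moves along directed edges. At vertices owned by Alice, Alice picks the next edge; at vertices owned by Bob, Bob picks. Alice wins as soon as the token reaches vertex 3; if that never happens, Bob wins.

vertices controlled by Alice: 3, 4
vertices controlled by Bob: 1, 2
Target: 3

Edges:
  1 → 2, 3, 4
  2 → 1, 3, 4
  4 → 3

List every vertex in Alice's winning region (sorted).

3, 4

A0 = {3}
A1: add {4} — 4 (Alice) has 4→3.
A2 = A1; e.g. 1 (Bob) can still go to 2. Fixed point.
Alice's winning region = {3, 4}.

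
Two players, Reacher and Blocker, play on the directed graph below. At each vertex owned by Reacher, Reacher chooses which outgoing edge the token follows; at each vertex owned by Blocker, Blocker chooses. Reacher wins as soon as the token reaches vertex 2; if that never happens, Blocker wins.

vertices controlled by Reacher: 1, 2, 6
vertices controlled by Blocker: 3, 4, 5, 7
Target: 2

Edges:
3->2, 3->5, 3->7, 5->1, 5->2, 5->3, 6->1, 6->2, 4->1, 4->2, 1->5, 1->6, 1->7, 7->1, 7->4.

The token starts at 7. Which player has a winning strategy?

Reacher

A0 = {2}
A1: add {6} — 6 (Reacher) has 6→2.
A2: add {1} — 1 (Reacher) has 1→6.
A3: add {4} — 4 (Blocker): all of {1, 2} already in.
A4: add {7} — 7 (Blocker): all of {1, 4} already in.
A5 = A4; e.g. 3 (Blocker) can still go to 5. Fixed point.
7 ∈ A4, so Reacher can force the target.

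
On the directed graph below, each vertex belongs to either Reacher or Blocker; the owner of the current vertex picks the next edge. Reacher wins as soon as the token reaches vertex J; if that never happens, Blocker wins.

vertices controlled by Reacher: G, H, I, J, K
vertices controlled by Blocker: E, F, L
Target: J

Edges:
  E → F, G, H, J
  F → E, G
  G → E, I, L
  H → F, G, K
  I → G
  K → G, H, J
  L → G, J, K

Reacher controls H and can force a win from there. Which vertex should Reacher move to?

K

A0 = {J}
A1: add {K} — K (Reacher) has K→J.
A2: add {H} — H (Reacher) has H→K.
A3 = A2; e.g. E (Blocker) can still go to F. Fixed point.
From H, successor K is in the attractor (rank 1); the other successors F, G are not.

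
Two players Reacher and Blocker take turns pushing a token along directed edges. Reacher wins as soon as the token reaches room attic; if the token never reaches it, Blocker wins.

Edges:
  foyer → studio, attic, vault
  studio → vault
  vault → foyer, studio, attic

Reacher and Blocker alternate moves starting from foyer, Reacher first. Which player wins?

Track states (vertex, player-to-move).
A0 = {(attic,Reacher), (attic,Blocker)}
A1: add {(foyer,Reacher), (vault,Reacher)}.
(foyer,Reacher) ∈ A1 ⇒ Reacher forces the target.

Reacher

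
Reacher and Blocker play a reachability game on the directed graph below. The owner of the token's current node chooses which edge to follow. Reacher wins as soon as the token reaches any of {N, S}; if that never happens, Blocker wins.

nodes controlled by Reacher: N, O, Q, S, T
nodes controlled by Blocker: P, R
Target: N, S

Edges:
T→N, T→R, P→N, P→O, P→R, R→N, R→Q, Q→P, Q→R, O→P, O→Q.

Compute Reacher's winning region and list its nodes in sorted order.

N, S, T

A0 = {N, S}
A1: add {T} — T (Reacher) has T→N.
A2 = A1; e.g. O (Reacher) has no edge into A1. Fixed point.
Reacher's winning region = {N, S, T}.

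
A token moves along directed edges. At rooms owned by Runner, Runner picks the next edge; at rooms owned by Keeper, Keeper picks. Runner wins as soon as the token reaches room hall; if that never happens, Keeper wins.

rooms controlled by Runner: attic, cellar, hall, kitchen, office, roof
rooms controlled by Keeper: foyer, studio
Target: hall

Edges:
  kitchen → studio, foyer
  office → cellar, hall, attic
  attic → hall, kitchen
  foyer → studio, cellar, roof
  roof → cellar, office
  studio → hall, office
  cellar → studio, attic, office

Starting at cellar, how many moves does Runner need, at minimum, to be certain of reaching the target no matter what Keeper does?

2

A0 = {hall}
A1: add {attic, office} — attic (Runner) has attic→hall; office (Runner) has office→hall.
A2: add {cellar, roof, studio} — studio (Keeper): all of {hall, office} already in; cellar (Runner) has cellar→attic; roof (Runner) has roof→office.
cellar enters the attractor at level 2, so Runner can force the target in 2 moves from there.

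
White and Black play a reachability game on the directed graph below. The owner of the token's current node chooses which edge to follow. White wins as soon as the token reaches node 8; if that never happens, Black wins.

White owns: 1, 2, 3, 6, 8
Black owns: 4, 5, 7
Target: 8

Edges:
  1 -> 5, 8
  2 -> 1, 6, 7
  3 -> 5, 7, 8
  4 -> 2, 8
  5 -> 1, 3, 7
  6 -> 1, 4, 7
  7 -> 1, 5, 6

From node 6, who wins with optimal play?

A0 = {8}
A1: add {1, 3} — 1 (White) has 1→8; 3 (White) has 3→8.
A2: add {2, 6} — 2 (White) has 2→1; 6 (White) has 6→1.
6 ∈ A2, so White can force the target.

White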